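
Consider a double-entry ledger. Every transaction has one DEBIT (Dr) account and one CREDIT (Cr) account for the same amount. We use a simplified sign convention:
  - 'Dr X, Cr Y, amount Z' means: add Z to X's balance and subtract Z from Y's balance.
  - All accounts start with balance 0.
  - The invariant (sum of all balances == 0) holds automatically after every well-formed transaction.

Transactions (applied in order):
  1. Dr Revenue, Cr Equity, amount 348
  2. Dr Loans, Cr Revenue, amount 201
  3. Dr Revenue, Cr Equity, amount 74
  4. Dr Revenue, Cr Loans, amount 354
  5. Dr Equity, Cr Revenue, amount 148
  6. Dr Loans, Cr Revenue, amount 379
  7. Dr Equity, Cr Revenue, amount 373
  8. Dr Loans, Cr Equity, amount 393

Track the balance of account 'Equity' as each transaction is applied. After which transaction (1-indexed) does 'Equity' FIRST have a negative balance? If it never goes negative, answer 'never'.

Answer: 1

Derivation:
After txn 1: Equity=-348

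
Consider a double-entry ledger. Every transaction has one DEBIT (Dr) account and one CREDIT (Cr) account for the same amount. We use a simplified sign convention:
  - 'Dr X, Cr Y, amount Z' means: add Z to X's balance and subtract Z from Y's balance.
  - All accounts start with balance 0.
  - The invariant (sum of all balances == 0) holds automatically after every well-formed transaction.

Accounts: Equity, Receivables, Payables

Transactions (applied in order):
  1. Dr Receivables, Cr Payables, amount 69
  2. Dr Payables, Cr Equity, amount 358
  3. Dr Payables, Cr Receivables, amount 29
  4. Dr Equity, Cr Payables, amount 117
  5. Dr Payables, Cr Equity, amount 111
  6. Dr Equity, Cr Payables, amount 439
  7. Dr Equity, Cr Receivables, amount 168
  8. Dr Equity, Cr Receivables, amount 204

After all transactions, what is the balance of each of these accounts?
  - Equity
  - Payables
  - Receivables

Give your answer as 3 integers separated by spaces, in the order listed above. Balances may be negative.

After txn 1 (Dr Receivables, Cr Payables, amount 69): Payables=-69 Receivables=69
After txn 2 (Dr Payables, Cr Equity, amount 358): Equity=-358 Payables=289 Receivables=69
After txn 3 (Dr Payables, Cr Receivables, amount 29): Equity=-358 Payables=318 Receivables=40
After txn 4 (Dr Equity, Cr Payables, amount 117): Equity=-241 Payables=201 Receivables=40
After txn 5 (Dr Payables, Cr Equity, amount 111): Equity=-352 Payables=312 Receivables=40
After txn 6 (Dr Equity, Cr Payables, amount 439): Equity=87 Payables=-127 Receivables=40
After txn 7 (Dr Equity, Cr Receivables, amount 168): Equity=255 Payables=-127 Receivables=-128
After txn 8 (Dr Equity, Cr Receivables, amount 204): Equity=459 Payables=-127 Receivables=-332

Answer: 459 -127 -332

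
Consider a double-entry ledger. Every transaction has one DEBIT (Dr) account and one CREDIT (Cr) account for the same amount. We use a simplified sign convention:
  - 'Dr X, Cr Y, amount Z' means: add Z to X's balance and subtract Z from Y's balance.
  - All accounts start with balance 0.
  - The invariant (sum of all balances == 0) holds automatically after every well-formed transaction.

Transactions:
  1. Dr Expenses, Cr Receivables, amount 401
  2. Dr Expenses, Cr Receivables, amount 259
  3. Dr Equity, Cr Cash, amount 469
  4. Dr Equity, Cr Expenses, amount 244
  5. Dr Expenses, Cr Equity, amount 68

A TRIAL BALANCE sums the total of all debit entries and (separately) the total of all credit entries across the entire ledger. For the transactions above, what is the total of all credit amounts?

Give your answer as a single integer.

Answer: 1441

Derivation:
Txn 1: credit+=401
Txn 2: credit+=259
Txn 3: credit+=469
Txn 4: credit+=244
Txn 5: credit+=68
Total credits = 1441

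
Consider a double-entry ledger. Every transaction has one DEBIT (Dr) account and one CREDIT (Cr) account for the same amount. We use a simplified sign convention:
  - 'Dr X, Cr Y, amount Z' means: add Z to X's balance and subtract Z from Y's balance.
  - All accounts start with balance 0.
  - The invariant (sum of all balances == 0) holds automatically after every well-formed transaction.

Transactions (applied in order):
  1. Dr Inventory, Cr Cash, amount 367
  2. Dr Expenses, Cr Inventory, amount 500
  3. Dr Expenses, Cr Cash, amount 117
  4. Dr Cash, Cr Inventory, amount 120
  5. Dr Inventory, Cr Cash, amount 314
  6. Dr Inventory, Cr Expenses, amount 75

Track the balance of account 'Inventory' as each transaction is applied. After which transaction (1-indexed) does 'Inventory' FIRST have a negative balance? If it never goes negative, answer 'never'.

After txn 1: Inventory=367
After txn 2: Inventory=-133

Answer: 2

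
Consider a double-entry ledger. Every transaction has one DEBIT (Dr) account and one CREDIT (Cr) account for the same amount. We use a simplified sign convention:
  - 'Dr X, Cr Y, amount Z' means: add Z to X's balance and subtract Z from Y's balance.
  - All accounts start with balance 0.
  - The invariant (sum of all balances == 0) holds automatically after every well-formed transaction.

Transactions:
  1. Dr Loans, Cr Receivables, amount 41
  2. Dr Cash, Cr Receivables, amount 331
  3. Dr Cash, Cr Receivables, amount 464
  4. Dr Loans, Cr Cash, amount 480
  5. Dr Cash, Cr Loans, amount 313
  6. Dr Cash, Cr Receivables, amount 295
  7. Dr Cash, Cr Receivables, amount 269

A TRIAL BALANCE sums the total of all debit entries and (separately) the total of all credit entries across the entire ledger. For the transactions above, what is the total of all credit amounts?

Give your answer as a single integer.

Answer: 2193

Derivation:
Txn 1: credit+=41
Txn 2: credit+=331
Txn 3: credit+=464
Txn 4: credit+=480
Txn 5: credit+=313
Txn 6: credit+=295
Txn 7: credit+=269
Total credits = 2193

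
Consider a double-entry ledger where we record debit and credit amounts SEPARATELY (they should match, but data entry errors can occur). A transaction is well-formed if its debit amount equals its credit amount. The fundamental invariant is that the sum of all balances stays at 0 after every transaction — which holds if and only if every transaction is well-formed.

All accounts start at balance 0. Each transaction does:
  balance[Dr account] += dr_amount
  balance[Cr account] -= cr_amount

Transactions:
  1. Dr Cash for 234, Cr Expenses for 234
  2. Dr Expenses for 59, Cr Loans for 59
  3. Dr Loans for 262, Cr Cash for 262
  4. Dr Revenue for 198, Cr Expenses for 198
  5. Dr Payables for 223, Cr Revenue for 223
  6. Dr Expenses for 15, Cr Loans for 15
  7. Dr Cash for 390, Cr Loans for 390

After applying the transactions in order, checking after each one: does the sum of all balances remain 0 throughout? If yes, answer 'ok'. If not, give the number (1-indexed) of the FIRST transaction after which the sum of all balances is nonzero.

Answer: ok

Derivation:
After txn 1: dr=234 cr=234 sum_balances=0
After txn 2: dr=59 cr=59 sum_balances=0
After txn 3: dr=262 cr=262 sum_balances=0
After txn 4: dr=198 cr=198 sum_balances=0
After txn 5: dr=223 cr=223 sum_balances=0
After txn 6: dr=15 cr=15 sum_balances=0
After txn 7: dr=390 cr=390 sum_balances=0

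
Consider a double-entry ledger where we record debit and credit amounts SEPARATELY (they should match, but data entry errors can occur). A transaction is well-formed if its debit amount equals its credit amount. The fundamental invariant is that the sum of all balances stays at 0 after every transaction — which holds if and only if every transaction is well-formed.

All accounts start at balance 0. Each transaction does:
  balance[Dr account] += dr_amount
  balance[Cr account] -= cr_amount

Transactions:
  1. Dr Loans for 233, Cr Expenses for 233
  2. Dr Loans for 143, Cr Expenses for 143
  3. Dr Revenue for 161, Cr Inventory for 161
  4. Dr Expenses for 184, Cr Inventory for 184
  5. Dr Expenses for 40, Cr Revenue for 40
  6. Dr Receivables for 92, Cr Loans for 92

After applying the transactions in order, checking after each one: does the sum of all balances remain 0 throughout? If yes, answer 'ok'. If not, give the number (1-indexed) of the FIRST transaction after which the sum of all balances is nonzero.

After txn 1: dr=233 cr=233 sum_balances=0
After txn 2: dr=143 cr=143 sum_balances=0
After txn 3: dr=161 cr=161 sum_balances=0
After txn 4: dr=184 cr=184 sum_balances=0
After txn 5: dr=40 cr=40 sum_balances=0
After txn 6: dr=92 cr=92 sum_balances=0

Answer: ok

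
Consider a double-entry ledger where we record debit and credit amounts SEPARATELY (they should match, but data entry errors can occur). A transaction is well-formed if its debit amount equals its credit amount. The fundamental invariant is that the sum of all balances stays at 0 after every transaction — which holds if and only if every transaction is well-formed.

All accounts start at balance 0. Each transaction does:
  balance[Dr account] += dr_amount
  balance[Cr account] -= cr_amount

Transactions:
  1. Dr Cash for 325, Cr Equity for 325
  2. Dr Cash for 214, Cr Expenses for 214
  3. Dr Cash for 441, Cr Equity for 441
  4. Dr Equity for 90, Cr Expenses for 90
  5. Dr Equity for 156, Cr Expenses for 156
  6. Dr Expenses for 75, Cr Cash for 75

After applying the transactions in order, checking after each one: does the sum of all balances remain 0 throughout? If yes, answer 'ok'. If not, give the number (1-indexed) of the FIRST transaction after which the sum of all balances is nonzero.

After txn 1: dr=325 cr=325 sum_balances=0
After txn 2: dr=214 cr=214 sum_balances=0
After txn 3: dr=441 cr=441 sum_balances=0
After txn 4: dr=90 cr=90 sum_balances=0
After txn 5: dr=156 cr=156 sum_balances=0
After txn 6: dr=75 cr=75 sum_balances=0

Answer: ok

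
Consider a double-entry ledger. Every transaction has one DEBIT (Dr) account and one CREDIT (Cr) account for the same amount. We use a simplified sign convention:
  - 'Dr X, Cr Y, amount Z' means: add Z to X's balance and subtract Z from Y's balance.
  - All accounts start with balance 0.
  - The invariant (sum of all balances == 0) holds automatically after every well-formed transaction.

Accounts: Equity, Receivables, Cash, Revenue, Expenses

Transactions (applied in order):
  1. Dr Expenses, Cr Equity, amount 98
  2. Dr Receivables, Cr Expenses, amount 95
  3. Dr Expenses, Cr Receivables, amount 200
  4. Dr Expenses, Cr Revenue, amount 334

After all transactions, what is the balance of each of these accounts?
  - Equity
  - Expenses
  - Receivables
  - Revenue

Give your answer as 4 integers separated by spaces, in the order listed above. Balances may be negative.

Answer: -98 537 -105 -334

Derivation:
After txn 1 (Dr Expenses, Cr Equity, amount 98): Equity=-98 Expenses=98
After txn 2 (Dr Receivables, Cr Expenses, amount 95): Equity=-98 Expenses=3 Receivables=95
After txn 3 (Dr Expenses, Cr Receivables, amount 200): Equity=-98 Expenses=203 Receivables=-105
After txn 4 (Dr Expenses, Cr Revenue, amount 334): Equity=-98 Expenses=537 Receivables=-105 Revenue=-334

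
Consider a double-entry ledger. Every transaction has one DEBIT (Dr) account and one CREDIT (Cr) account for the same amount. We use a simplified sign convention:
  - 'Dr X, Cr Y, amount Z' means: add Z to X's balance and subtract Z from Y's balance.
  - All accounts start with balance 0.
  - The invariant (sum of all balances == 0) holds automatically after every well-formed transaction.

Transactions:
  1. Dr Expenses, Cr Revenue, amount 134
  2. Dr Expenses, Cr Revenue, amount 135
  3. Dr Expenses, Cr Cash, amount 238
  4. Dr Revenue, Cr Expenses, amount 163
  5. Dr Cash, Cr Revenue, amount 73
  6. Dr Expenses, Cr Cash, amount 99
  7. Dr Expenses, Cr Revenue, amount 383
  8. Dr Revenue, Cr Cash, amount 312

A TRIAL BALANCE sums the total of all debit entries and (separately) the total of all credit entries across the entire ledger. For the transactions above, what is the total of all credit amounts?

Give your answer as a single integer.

Answer: 1537

Derivation:
Txn 1: credit+=134
Txn 2: credit+=135
Txn 3: credit+=238
Txn 4: credit+=163
Txn 5: credit+=73
Txn 6: credit+=99
Txn 7: credit+=383
Txn 8: credit+=312
Total credits = 1537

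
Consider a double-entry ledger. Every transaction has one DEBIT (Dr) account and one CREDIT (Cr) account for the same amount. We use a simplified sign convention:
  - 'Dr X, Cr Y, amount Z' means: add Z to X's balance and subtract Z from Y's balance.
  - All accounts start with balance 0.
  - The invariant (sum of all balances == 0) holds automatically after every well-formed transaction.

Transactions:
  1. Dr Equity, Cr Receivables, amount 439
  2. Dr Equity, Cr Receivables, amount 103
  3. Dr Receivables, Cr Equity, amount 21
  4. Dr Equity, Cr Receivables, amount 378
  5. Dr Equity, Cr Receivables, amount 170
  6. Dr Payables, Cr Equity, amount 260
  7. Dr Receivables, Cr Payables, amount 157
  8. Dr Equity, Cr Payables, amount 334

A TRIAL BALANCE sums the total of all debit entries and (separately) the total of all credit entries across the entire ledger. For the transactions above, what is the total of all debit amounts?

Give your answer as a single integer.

Txn 1: debit+=439
Txn 2: debit+=103
Txn 3: debit+=21
Txn 4: debit+=378
Txn 5: debit+=170
Txn 6: debit+=260
Txn 7: debit+=157
Txn 8: debit+=334
Total debits = 1862

Answer: 1862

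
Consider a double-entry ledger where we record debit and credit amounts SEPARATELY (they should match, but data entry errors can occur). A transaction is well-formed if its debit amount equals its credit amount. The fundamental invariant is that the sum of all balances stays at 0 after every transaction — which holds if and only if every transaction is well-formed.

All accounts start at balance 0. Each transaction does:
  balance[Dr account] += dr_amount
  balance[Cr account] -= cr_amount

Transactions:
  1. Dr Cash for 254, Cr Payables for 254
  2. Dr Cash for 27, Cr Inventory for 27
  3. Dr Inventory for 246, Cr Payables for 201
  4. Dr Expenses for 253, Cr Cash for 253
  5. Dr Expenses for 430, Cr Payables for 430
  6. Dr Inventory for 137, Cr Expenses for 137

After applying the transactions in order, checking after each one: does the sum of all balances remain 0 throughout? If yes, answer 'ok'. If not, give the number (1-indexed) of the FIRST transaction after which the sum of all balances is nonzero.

Answer: 3

Derivation:
After txn 1: dr=254 cr=254 sum_balances=0
After txn 2: dr=27 cr=27 sum_balances=0
After txn 3: dr=246 cr=201 sum_balances=45
After txn 4: dr=253 cr=253 sum_balances=45
After txn 5: dr=430 cr=430 sum_balances=45
After txn 6: dr=137 cr=137 sum_balances=45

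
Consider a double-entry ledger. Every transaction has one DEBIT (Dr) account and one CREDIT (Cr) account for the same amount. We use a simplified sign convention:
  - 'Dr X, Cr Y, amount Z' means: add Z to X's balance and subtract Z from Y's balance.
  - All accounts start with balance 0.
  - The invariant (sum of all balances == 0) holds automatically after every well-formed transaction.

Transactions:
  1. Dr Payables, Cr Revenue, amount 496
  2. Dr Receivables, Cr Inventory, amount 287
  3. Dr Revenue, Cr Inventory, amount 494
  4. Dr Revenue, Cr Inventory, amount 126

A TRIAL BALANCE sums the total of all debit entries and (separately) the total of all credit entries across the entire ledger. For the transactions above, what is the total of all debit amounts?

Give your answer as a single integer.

Answer: 1403

Derivation:
Txn 1: debit+=496
Txn 2: debit+=287
Txn 3: debit+=494
Txn 4: debit+=126
Total debits = 1403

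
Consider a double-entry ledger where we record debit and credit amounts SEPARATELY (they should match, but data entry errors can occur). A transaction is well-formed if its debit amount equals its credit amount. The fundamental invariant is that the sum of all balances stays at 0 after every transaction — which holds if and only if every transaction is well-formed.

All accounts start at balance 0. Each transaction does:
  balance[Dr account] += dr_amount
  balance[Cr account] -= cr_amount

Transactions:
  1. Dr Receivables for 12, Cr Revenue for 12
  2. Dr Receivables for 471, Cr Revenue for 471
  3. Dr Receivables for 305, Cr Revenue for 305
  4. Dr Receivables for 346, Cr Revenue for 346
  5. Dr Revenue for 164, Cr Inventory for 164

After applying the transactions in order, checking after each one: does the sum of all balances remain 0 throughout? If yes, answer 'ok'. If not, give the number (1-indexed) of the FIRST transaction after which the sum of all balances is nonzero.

After txn 1: dr=12 cr=12 sum_balances=0
After txn 2: dr=471 cr=471 sum_balances=0
After txn 3: dr=305 cr=305 sum_balances=0
After txn 4: dr=346 cr=346 sum_balances=0
After txn 5: dr=164 cr=164 sum_balances=0

Answer: ok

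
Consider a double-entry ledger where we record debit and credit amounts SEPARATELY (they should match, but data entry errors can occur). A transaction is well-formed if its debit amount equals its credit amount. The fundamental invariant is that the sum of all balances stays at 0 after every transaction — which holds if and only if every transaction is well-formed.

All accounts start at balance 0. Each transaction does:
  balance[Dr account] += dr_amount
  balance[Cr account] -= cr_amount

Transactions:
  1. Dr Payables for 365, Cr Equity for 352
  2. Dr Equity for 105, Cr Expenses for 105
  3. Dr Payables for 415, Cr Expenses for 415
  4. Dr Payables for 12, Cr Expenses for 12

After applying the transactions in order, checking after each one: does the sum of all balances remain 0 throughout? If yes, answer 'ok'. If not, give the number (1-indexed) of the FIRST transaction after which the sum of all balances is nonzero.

Answer: 1

Derivation:
After txn 1: dr=365 cr=352 sum_balances=13
After txn 2: dr=105 cr=105 sum_balances=13
After txn 3: dr=415 cr=415 sum_balances=13
After txn 4: dr=12 cr=12 sum_balances=13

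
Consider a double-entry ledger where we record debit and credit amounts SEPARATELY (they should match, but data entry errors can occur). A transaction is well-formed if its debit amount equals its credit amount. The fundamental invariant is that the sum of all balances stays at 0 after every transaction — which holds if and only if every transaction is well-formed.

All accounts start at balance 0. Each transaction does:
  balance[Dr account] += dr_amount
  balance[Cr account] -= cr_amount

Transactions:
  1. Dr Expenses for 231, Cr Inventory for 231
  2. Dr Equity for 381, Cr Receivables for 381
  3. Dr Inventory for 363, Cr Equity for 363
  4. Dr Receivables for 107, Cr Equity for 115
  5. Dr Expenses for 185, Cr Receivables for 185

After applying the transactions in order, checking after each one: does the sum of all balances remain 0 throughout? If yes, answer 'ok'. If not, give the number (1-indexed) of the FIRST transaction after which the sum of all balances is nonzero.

After txn 1: dr=231 cr=231 sum_balances=0
After txn 2: dr=381 cr=381 sum_balances=0
After txn 3: dr=363 cr=363 sum_balances=0
After txn 4: dr=107 cr=115 sum_balances=-8
After txn 5: dr=185 cr=185 sum_balances=-8

Answer: 4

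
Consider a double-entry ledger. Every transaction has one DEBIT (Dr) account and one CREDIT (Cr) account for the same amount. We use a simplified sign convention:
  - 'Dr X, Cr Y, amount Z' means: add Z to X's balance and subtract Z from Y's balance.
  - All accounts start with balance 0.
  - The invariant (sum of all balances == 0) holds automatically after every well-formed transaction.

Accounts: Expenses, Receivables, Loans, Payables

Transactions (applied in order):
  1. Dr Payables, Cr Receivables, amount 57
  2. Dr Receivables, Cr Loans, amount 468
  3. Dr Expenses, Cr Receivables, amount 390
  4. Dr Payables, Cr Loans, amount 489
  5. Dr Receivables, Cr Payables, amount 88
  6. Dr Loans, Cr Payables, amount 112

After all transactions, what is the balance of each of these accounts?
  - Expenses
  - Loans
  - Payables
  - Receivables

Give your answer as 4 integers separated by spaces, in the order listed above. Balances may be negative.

After txn 1 (Dr Payables, Cr Receivables, amount 57): Payables=57 Receivables=-57
After txn 2 (Dr Receivables, Cr Loans, amount 468): Loans=-468 Payables=57 Receivables=411
After txn 3 (Dr Expenses, Cr Receivables, amount 390): Expenses=390 Loans=-468 Payables=57 Receivables=21
After txn 4 (Dr Payables, Cr Loans, amount 489): Expenses=390 Loans=-957 Payables=546 Receivables=21
After txn 5 (Dr Receivables, Cr Payables, amount 88): Expenses=390 Loans=-957 Payables=458 Receivables=109
After txn 6 (Dr Loans, Cr Payables, amount 112): Expenses=390 Loans=-845 Payables=346 Receivables=109

Answer: 390 -845 346 109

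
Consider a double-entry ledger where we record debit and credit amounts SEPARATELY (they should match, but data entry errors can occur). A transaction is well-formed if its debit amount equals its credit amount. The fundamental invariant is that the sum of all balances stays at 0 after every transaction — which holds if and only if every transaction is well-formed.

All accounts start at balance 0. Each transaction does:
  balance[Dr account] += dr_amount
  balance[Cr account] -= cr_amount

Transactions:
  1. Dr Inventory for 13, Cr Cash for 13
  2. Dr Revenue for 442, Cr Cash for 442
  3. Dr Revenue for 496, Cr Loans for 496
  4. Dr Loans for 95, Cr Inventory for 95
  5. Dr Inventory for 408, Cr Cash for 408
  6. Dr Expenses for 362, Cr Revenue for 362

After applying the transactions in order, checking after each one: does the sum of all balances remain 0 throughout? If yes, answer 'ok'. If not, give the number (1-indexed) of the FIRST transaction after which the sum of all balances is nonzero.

Answer: ok

Derivation:
After txn 1: dr=13 cr=13 sum_balances=0
After txn 2: dr=442 cr=442 sum_balances=0
After txn 3: dr=496 cr=496 sum_balances=0
After txn 4: dr=95 cr=95 sum_balances=0
After txn 5: dr=408 cr=408 sum_balances=0
After txn 6: dr=362 cr=362 sum_balances=0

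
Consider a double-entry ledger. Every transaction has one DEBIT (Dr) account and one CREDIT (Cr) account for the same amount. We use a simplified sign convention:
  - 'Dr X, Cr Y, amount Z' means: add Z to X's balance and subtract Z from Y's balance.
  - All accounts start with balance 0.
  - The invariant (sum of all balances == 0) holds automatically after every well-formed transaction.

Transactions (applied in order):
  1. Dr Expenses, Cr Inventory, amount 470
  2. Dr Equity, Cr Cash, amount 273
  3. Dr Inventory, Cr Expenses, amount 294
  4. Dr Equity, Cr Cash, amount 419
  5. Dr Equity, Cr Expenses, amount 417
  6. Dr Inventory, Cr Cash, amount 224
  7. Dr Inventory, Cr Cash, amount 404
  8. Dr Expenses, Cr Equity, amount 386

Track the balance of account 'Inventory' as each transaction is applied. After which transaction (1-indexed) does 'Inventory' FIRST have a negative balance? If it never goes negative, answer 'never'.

Answer: 1

Derivation:
After txn 1: Inventory=-470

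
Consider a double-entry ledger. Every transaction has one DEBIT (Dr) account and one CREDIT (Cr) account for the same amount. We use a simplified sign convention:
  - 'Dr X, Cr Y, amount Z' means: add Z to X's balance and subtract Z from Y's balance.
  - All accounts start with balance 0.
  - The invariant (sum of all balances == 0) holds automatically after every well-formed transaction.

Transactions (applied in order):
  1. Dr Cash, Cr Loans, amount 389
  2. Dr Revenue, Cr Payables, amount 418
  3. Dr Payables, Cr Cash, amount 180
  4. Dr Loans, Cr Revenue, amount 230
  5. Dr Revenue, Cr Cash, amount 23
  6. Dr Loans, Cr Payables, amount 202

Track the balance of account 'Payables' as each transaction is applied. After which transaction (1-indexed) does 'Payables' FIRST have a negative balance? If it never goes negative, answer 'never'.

Answer: 2

Derivation:
After txn 1: Payables=0
After txn 2: Payables=-418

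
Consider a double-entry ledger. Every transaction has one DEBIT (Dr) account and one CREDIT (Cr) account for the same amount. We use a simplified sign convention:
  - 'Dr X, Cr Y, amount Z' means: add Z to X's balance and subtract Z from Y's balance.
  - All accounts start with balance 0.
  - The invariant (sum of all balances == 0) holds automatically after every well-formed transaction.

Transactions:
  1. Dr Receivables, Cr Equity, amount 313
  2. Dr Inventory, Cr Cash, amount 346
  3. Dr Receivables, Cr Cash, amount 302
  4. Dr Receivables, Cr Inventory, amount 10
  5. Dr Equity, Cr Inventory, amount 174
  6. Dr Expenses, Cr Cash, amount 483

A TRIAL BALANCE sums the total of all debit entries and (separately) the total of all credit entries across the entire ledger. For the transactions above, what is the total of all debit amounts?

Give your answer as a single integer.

Txn 1: debit+=313
Txn 2: debit+=346
Txn 3: debit+=302
Txn 4: debit+=10
Txn 5: debit+=174
Txn 6: debit+=483
Total debits = 1628

Answer: 1628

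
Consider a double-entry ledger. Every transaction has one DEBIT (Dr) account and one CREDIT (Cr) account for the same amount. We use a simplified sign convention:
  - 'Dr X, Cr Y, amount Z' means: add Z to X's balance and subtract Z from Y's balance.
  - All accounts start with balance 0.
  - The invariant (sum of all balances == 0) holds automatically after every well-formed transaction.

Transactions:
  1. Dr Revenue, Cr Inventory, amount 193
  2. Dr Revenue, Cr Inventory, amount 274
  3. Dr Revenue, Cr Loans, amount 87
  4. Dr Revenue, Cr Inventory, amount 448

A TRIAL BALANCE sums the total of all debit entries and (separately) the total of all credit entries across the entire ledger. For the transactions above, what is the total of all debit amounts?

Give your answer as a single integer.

Answer: 1002

Derivation:
Txn 1: debit+=193
Txn 2: debit+=274
Txn 3: debit+=87
Txn 4: debit+=448
Total debits = 1002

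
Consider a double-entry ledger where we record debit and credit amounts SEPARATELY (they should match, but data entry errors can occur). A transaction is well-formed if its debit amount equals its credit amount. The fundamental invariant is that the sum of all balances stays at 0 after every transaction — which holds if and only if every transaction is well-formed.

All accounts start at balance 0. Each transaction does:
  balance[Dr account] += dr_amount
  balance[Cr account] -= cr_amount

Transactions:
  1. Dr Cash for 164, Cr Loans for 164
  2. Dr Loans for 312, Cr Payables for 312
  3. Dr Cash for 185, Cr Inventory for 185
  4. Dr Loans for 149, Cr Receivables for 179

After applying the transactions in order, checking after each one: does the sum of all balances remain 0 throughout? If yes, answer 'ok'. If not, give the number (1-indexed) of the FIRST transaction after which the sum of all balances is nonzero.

Answer: 4

Derivation:
After txn 1: dr=164 cr=164 sum_balances=0
After txn 2: dr=312 cr=312 sum_balances=0
After txn 3: dr=185 cr=185 sum_balances=0
After txn 4: dr=149 cr=179 sum_balances=-30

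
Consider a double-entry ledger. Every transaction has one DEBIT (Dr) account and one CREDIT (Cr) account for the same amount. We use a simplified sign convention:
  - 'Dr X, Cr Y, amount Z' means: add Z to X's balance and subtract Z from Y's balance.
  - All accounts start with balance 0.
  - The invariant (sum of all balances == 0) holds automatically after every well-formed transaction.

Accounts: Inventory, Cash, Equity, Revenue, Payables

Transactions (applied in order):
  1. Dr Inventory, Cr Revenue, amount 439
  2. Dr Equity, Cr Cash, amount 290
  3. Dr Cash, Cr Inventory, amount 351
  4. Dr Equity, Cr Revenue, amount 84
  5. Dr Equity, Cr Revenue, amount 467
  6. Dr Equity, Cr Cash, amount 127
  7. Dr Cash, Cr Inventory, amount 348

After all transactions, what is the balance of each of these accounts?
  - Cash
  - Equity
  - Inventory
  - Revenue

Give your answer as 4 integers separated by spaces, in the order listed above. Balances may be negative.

Answer: 282 968 -260 -990

Derivation:
After txn 1 (Dr Inventory, Cr Revenue, amount 439): Inventory=439 Revenue=-439
After txn 2 (Dr Equity, Cr Cash, amount 290): Cash=-290 Equity=290 Inventory=439 Revenue=-439
After txn 3 (Dr Cash, Cr Inventory, amount 351): Cash=61 Equity=290 Inventory=88 Revenue=-439
After txn 4 (Dr Equity, Cr Revenue, amount 84): Cash=61 Equity=374 Inventory=88 Revenue=-523
After txn 5 (Dr Equity, Cr Revenue, amount 467): Cash=61 Equity=841 Inventory=88 Revenue=-990
After txn 6 (Dr Equity, Cr Cash, amount 127): Cash=-66 Equity=968 Inventory=88 Revenue=-990
After txn 7 (Dr Cash, Cr Inventory, amount 348): Cash=282 Equity=968 Inventory=-260 Revenue=-990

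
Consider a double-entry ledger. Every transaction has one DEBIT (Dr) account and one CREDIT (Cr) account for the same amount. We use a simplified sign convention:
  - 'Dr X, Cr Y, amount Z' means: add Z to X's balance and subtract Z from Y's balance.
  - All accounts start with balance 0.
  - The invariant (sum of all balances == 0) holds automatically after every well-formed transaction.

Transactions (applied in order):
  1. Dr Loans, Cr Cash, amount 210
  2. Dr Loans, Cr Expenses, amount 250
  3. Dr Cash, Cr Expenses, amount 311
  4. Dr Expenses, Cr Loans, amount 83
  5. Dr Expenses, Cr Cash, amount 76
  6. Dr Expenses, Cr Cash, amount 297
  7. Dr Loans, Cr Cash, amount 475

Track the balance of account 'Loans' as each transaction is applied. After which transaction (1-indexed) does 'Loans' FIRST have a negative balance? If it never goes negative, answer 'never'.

After txn 1: Loans=210
After txn 2: Loans=460
After txn 3: Loans=460
After txn 4: Loans=377
After txn 5: Loans=377
After txn 6: Loans=377
After txn 7: Loans=852

Answer: never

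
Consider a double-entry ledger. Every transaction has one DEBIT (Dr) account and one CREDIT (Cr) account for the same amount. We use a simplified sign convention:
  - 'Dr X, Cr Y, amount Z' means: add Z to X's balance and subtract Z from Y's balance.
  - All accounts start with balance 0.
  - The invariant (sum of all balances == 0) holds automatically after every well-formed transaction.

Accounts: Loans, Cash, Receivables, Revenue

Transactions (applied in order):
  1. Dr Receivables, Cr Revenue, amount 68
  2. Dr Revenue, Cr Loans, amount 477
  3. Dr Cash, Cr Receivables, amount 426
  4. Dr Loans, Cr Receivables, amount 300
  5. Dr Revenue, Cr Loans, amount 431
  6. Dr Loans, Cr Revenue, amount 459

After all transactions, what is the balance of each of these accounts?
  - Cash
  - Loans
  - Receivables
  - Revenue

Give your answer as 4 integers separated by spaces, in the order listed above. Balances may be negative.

Answer: 426 -149 -658 381

Derivation:
After txn 1 (Dr Receivables, Cr Revenue, amount 68): Receivables=68 Revenue=-68
After txn 2 (Dr Revenue, Cr Loans, amount 477): Loans=-477 Receivables=68 Revenue=409
After txn 3 (Dr Cash, Cr Receivables, amount 426): Cash=426 Loans=-477 Receivables=-358 Revenue=409
After txn 4 (Dr Loans, Cr Receivables, amount 300): Cash=426 Loans=-177 Receivables=-658 Revenue=409
After txn 5 (Dr Revenue, Cr Loans, amount 431): Cash=426 Loans=-608 Receivables=-658 Revenue=840
After txn 6 (Dr Loans, Cr Revenue, amount 459): Cash=426 Loans=-149 Receivables=-658 Revenue=381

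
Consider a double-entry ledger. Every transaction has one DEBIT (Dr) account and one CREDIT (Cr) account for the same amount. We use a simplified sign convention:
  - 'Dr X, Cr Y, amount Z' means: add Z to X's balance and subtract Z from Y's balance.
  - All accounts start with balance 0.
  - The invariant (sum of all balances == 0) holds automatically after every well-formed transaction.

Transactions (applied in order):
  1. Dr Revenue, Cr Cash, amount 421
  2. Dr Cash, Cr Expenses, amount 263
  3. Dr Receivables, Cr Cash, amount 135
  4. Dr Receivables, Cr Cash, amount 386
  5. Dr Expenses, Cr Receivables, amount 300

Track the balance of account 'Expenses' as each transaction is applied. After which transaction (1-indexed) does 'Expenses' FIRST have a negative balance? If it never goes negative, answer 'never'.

After txn 1: Expenses=0
After txn 2: Expenses=-263

Answer: 2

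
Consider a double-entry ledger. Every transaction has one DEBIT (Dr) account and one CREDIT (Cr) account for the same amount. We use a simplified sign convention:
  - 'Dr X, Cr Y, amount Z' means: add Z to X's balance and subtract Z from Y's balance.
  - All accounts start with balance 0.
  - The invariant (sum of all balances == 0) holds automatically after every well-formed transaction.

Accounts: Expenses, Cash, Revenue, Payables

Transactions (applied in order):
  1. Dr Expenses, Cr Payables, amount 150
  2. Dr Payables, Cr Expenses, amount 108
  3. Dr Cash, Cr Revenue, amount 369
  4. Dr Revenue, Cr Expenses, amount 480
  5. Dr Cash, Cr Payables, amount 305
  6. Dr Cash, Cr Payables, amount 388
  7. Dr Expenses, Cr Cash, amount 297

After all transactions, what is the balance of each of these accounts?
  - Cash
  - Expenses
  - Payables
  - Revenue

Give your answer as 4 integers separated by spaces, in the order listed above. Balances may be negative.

Answer: 765 -141 -735 111

Derivation:
After txn 1 (Dr Expenses, Cr Payables, amount 150): Expenses=150 Payables=-150
After txn 2 (Dr Payables, Cr Expenses, amount 108): Expenses=42 Payables=-42
After txn 3 (Dr Cash, Cr Revenue, amount 369): Cash=369 Expenses=42 Payables=-42 Revenue=-369
After txn 4 (Dr Revenue, Cr Expenses, amount 480): Cash=369 Expenses=-438 Payables=-42 Revenue=111
After txn 5 (Dr Cash, Cr Payables, amount 305): Cash=674 Expenses=-438 Payables=-347 Revenue=111
After txn 6 (Dr Cash, Cr Payables, amount 388): Cash=1062 Expenses=-438 Payables=-735 Revenue=111
After txn 7 (Dr Expenses, Cr Cash, amount 297): Cash=765 Expenses=-141 Payables=-735 Revenue=111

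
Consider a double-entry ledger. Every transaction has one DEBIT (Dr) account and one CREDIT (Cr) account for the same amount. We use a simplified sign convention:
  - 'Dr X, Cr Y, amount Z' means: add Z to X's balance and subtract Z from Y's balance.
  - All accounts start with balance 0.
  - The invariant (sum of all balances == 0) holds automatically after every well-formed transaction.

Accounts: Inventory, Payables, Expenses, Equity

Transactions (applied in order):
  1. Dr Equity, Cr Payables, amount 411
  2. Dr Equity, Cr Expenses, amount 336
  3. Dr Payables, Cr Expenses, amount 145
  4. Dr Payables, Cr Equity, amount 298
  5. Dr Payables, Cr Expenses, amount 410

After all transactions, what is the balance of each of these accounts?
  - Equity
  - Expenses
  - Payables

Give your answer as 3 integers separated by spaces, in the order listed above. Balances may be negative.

After txn 1 (Dr Equity, Cr Payables, amount 411): Equity=411 Payables=-411
After txn 2 (Dr Equity, Cr Expenses, amount 336): Equity=747 Expenses=-336 Payables=-411
After txn 3 (Dr Payables, Cr Expenses, amount 145): Equity=747 Expenses=-481 Payables=-266
After txn 4 (Dr Payables, Cr Equity, amount 298): Equity=449 Expenses=-481 Payables=32
After txn 5 (Dr Payables, Cr Expenses, amount 410): Equity=449 Expenses=-891 Payables=442

Answer: 449 -891 442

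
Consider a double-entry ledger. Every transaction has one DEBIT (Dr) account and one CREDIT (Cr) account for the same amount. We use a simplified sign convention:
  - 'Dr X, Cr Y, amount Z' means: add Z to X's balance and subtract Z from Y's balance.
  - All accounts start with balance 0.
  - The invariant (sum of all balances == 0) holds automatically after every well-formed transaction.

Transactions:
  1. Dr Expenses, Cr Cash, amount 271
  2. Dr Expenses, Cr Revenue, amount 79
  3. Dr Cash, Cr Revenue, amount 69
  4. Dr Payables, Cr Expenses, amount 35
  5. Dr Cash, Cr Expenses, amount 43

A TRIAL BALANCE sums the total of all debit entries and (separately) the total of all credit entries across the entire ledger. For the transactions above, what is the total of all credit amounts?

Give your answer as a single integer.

Answer: 497

Derivation:
Txn 1: credit+=271
Txn 2: credit+=79
Txn 3: credit+=69
Txn 4: credit+=35
Txn 5: credit+=43
Total credits = 497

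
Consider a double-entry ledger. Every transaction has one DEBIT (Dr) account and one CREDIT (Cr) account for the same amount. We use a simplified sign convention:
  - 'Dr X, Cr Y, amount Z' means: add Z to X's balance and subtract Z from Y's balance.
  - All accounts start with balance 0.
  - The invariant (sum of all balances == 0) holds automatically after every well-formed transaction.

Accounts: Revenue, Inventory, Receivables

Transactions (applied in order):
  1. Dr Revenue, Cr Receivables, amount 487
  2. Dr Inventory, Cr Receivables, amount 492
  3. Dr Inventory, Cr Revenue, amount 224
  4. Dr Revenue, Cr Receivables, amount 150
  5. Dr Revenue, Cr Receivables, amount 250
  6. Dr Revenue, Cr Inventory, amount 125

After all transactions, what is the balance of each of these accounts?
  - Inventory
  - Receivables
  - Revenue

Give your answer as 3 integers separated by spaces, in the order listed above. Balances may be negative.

Answer: 591 -1379 788

Derivation:
After txn 1 (Dr Revenue, Cr Receivables, amount 487): Receivables=-487 Revenue=487
After txn 2 (Dr Inventory, Cr Receivables, amount 492): Inventory=492 Receivables=-979 Revenue=487
After txn 3 (Dr Inventory, Cr Revenue, amount 224): Inventory=716 Receivables=-979 Revenue=263
After txn 4 (Dr Revenue, Cr Receivables, amount 150): Inventory=716 Receivables=-1129 Revenue=413
After txn 5 (Dr Revenue, Cr Receivables, amount 250): Inventory=716 Receivables=-1379 Revenue=663
After txn 6 (Dr Revenue, Cr Inventory, amount 125): Inventory=591 Receivables=-1379 Revenue=788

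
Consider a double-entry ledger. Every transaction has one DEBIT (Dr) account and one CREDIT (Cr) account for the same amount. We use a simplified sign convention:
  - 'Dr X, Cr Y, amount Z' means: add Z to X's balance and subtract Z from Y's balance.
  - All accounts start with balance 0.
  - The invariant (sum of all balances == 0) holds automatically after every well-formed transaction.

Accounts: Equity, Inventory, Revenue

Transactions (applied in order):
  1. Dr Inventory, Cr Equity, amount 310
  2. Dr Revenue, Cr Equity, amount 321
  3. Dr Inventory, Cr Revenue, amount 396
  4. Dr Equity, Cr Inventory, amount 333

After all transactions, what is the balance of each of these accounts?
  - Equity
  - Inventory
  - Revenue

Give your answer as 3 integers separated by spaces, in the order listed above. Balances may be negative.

After txn 1 (Dr Inventory, Cr Equity, amount 310): Equity=-310 Inventory=310
After txn 2 (Dr Revenue, Cr Equity, amount 321): Equity=-631 Inventory=310 Revenue=321
After txn 3 (Dr Inventory, Cr Revenue, amount 396): Equity=-631 Inventory=706 Revenue=-75
After txn 4 (Dr Equity, Cr Inventory, amount 333): Equity=-298 Inventory=373 Revenue=-75

Answer: -298 373 -75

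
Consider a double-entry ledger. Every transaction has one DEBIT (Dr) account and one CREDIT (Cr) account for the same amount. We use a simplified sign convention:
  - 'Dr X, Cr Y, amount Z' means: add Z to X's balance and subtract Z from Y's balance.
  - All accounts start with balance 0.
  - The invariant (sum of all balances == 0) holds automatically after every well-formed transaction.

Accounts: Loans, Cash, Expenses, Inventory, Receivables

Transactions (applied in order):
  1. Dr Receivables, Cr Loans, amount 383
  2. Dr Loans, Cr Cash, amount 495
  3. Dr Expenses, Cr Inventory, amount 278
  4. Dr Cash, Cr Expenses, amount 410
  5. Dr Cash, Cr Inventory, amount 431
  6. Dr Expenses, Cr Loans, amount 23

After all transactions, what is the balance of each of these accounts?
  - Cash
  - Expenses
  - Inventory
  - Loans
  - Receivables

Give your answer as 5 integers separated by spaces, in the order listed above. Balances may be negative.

Answer: 346 -109 -709 89 383

Derivation:
After txn 1 (Dr Receivables, Cr Loans, amount 383): Loans=-383 Receivables=383
After txn 2 (Dr Loans, Cr Cash, amount 495): Cash=-495 Loans=112 Receivables=383
After txn 3 (Dr Expenses, Cr Inventory, amount 278): Cash=-495 Expenses=278 Inventory=-278 Loans=112 Receivables=383
After txn 4 (Dr Cash, Cr Expenses, amount 410): Cash=-85 Expenses=-132 Inventory=-278 Loans=112 Receivables=383
After txn 5 (Dr Cash, Cr Inventory, amount 431): Cash=346 Expenses=-132 Inventory=-709 Loans=112 Receivables=383
After txn 6 (Dr Expenses, Cr Loans, amount 23): Cash=346 Expenses=-109 Inventory=-709 Loans=89 Receivables=383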